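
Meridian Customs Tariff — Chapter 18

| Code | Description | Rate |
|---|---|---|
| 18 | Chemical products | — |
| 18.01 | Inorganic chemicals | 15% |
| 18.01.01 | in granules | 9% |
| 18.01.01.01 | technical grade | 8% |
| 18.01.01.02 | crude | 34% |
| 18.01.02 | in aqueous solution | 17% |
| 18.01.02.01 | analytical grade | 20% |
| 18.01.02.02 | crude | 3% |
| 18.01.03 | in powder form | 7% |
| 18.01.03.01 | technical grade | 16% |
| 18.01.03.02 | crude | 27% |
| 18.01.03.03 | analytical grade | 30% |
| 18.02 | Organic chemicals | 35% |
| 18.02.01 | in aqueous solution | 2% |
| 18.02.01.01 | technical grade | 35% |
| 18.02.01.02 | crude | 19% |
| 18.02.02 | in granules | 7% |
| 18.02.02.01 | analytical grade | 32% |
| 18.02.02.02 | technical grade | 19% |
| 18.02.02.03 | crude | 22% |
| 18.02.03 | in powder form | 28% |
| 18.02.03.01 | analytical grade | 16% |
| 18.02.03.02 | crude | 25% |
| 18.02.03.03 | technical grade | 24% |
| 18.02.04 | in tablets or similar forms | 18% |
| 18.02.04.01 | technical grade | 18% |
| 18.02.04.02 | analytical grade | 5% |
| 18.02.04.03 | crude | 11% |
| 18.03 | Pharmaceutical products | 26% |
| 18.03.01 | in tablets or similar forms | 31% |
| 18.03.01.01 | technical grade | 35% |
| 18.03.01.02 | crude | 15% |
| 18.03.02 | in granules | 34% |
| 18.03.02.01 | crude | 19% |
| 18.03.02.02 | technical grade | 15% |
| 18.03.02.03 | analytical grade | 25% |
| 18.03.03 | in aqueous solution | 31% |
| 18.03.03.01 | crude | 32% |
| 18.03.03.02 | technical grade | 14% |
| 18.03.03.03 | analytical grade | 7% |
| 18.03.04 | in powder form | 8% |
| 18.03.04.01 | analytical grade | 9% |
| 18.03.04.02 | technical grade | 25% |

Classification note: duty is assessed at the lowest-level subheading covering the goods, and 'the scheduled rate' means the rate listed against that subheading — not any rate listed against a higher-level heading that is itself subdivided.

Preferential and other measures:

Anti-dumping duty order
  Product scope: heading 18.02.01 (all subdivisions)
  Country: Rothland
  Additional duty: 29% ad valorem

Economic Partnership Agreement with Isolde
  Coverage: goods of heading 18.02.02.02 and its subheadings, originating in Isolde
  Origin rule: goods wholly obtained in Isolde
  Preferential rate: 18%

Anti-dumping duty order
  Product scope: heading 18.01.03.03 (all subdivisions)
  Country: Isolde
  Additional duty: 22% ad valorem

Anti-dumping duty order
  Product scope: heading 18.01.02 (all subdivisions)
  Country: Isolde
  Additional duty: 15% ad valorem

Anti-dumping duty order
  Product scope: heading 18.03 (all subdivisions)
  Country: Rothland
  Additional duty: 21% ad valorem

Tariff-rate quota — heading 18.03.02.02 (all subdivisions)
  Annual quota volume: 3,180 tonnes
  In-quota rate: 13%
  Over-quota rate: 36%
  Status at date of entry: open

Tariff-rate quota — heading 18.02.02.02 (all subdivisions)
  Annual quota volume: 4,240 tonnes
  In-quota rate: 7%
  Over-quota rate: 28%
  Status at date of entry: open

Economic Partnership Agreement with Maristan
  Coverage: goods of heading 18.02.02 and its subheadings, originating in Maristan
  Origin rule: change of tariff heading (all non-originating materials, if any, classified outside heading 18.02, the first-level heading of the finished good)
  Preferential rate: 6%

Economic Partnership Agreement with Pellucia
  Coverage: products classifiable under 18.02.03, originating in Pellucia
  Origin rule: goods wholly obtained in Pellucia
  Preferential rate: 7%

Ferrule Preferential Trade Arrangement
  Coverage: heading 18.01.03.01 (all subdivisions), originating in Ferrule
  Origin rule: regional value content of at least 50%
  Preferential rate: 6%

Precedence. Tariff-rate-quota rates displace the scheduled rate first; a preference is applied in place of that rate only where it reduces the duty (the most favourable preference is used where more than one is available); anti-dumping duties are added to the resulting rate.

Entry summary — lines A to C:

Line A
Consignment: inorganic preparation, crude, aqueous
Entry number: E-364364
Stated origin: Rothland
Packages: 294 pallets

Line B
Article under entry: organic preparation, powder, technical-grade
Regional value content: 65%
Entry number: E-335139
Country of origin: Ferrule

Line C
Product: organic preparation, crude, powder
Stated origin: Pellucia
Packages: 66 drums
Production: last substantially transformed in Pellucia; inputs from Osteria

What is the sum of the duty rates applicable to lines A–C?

Line A: inorganic → 18.01; aqueous → 18.01.02; crude → 18.01.02.02. Scheduled 3%. No special measure applies. → 3%.
Line B: organic → 18.02; powder → 18.02.03; technical-grade → 18.02.03.03. Scheduled 24%. Ferrule agreement on 18.01.03.01: 18.02.03.03 not covered. → 24%.
Line C: organic → 18.02; powder → 18.02.03; crude → 18.02.03.02. Scheduled 25%. Pellucia agreement on 18.02.03: not wholly obtained. → 25%.
Sum: 3% + 24% + 25% = 52%.

52%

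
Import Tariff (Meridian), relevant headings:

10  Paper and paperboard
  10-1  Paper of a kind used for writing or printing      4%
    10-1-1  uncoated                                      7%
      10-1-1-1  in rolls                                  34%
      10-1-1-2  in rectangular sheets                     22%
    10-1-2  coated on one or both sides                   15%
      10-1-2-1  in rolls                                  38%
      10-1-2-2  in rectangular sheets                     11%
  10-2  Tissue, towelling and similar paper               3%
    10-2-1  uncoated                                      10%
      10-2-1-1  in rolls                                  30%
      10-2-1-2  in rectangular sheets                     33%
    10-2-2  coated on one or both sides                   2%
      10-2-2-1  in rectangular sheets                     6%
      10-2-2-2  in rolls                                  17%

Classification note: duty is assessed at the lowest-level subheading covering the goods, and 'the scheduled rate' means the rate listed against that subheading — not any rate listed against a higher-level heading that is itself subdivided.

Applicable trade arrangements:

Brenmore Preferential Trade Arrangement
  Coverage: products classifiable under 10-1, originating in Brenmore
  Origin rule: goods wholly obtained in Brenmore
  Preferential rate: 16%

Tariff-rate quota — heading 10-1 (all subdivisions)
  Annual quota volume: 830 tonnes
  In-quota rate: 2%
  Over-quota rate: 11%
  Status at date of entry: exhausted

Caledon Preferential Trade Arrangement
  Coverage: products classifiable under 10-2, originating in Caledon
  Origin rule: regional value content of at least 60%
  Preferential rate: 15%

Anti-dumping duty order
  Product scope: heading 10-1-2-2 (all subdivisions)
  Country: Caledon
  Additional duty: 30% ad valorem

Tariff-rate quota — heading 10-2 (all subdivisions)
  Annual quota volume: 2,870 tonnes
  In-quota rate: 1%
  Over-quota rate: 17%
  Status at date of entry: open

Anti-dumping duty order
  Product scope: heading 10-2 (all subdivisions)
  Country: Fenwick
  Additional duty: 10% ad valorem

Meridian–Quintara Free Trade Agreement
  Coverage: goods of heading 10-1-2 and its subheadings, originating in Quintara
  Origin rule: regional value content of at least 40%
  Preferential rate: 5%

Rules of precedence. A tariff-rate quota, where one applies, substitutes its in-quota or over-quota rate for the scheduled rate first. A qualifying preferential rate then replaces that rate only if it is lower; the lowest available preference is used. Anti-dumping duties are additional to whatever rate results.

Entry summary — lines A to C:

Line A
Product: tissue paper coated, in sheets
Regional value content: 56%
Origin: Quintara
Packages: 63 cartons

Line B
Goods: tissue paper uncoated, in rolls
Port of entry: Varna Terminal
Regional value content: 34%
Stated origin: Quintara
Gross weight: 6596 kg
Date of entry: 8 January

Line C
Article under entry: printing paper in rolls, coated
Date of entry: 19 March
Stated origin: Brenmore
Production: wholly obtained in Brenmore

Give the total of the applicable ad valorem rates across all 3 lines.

Line A: tissue paper → 10-2; coated → 10-2-2; in sheets → 10-2-2-1. Scheduled 6%. quota on 10-2 open → in-quota 1%; Quintara agreement on 10-1-2: 10-2-2-1 not covered. → 1%.
Line B: tissue paper → 10-2; uncoated → 10-2-1; in rolls → 10-2-1-1. Scheduled 30%. quota on 10-2 open → in-quota 1%; Quintara agreement on 10-1-2: 10-2-1-1 not covered. → 1%.
Line C: printing paper → 10-1; coated → 10-1-2; in rolls → 10-1-2-1. Scheduled 38%. quota on 10-1 exhausted → over-quota 11%; Brenmore agreement on 10-1: wholly obtained → 16% available; preference 16% not lower than 11% → no reduction. → 11%.
Sum: 1% + 1% + 11% = 13%.

13%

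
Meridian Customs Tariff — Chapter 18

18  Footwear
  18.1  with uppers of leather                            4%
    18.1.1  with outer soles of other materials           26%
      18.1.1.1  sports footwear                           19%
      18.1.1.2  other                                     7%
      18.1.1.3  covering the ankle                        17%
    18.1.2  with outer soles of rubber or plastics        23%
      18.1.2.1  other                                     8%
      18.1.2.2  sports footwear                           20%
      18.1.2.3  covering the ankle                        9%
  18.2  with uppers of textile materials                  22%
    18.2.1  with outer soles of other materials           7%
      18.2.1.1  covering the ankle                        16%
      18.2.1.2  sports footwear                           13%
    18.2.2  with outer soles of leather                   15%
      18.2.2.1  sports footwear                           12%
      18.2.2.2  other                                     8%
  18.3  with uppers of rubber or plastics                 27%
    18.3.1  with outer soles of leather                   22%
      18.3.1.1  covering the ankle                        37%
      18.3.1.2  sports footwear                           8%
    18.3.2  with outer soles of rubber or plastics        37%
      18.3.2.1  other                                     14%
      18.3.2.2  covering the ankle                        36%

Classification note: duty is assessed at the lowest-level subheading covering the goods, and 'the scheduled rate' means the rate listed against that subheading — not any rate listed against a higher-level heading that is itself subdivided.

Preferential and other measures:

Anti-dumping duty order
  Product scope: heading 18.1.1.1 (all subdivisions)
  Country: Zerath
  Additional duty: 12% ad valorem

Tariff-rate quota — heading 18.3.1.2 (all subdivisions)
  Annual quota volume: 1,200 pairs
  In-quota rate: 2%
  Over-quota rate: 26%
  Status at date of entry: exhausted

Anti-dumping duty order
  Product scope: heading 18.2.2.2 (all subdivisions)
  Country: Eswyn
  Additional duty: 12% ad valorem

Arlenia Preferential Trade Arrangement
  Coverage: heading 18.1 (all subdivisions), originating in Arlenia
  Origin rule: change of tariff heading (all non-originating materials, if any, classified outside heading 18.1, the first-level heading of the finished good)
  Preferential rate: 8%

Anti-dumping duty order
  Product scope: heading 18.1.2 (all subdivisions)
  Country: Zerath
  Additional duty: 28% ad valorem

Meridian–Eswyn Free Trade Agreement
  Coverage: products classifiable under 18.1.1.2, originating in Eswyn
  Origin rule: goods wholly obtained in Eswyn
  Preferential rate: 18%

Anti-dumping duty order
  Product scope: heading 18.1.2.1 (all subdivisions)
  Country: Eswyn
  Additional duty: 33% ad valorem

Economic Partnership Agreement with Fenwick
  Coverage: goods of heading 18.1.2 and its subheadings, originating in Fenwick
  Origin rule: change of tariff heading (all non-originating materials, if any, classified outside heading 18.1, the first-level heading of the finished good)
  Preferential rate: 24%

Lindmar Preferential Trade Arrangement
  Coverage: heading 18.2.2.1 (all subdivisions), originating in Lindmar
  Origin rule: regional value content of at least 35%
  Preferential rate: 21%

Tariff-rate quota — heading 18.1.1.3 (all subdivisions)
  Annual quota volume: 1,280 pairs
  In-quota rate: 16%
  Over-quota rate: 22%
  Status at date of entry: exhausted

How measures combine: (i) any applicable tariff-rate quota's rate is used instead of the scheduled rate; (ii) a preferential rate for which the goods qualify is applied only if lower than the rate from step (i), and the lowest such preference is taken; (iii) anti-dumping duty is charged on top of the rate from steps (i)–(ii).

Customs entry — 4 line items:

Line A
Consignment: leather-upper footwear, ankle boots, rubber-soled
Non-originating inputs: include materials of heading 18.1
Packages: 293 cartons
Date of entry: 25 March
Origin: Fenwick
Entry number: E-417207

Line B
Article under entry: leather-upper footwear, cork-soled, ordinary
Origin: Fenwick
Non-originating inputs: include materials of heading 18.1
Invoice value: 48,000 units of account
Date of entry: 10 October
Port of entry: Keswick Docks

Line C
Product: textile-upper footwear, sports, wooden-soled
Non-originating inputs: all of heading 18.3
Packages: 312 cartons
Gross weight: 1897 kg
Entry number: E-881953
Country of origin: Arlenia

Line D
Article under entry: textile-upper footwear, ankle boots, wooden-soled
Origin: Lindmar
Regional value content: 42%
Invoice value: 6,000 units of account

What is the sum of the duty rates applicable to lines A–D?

45%

Line A: leather-upper → 18.1; rubber-soled → 18.1.2; ankle boots → 18.1.2.3. Scheduled 9%. Fenwick agreement on 18.1.2: CTH not met. → 9%.
Line B: leather-upper → 18.1; cork-soled → 18.1.1; ordinary → 18.1.1.2. Scheduled 7%. Fenwick agreement on 18.1.2: 18.1.1.2 not covered. → 7%.
Line C: textile-upper → 18.2; wooden-soled → 18.2.1; sports → 18.2.1.2. Scheduled 13%. Arlenia agreement on 18.1: 18.2.1.2 not covered. → 13%.
Line D: textile-upper → 18.2; wooden-soled → 18.2.1; ankle boots → 18.2.1.1. Scheduled 16%. Lindmar agreement on 18.2.2.1: 18.2.1.1 not covered. → 16%.
Sum: 9% + 7% + 13% + 16% = 45%.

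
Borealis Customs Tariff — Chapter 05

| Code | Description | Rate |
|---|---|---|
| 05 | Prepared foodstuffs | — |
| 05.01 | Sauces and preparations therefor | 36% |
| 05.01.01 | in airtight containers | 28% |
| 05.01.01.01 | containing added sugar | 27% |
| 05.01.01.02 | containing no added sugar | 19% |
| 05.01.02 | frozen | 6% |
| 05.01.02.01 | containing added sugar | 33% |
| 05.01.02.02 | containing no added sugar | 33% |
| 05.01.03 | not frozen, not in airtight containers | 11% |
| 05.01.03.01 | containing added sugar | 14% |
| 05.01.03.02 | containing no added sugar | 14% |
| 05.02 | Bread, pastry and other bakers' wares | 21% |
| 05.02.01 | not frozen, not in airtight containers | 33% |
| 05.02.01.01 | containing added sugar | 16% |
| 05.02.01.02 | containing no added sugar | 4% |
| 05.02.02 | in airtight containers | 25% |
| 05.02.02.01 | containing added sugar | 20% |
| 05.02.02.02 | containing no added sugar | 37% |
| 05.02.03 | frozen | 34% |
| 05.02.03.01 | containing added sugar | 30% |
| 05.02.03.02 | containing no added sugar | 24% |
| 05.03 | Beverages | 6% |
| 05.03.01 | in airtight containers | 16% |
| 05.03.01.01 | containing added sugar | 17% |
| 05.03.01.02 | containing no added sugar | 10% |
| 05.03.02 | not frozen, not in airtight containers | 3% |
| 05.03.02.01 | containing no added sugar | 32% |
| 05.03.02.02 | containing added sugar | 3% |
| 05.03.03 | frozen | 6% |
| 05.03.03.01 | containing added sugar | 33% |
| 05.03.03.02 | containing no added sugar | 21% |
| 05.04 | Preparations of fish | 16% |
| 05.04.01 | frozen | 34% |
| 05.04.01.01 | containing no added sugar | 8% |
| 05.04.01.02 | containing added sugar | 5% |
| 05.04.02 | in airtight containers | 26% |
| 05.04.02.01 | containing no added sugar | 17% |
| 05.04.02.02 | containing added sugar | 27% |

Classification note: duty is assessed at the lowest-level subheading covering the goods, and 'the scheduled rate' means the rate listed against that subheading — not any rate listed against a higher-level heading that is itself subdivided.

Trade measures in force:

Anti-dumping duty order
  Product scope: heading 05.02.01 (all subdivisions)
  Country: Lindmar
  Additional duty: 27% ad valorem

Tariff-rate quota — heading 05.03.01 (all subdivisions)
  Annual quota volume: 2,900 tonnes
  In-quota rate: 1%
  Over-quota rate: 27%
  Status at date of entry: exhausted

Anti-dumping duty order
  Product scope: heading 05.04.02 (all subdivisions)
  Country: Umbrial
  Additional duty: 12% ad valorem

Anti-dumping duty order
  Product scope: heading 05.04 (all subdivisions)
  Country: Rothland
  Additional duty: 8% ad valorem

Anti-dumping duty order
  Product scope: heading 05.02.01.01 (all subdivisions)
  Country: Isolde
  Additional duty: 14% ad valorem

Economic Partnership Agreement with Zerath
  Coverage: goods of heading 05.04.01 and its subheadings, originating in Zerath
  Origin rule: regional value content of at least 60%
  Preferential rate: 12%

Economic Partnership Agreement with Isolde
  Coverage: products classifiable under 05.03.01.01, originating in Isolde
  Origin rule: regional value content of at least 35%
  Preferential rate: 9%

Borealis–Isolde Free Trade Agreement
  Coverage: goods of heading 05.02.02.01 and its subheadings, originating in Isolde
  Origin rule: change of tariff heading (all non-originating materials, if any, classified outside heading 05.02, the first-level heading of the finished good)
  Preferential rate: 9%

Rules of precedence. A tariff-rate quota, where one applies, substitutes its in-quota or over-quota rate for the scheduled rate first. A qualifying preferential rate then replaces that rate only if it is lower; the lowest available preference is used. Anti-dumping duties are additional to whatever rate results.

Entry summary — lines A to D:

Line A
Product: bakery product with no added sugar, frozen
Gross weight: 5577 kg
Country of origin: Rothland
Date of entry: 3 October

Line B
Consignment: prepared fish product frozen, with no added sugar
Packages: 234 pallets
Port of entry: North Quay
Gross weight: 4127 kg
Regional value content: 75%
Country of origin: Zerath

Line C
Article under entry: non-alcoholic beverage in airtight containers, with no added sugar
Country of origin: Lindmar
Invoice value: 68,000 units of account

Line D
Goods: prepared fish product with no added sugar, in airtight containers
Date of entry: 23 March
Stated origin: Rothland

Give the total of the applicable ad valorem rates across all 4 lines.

Line A: bakery product → 05.02; frozen → 05.02.03; with no added sugar → 05.02.03.02. Scheduled 24%. No special measure applies. → 24%.
Line B: prepared fish product → 05.04; frozen → 05.04.01; with no added sugar → 05.04.01.01. Scheduled 8%. Zerath agreement on 05.04.01: RVC ≥ 60% → 12% available; preference 12% not lower than 8% → no reduction. → 8%.
Line C: non-alcoholic beverage → 05.03; in airtight containers → 05.03.01; with no added sugar → 05.03.01.02. Scheduled 10%. quota on 05.03.01 exhausted → over-quota 27%. → 27%.
Line D: prepared fish product → 05.04; in airtight containers → 05.04.02; with no added sugar → 05.04.02.01. Scheduled 17%. anti-dumping (Rothland, 05.04): +8%; total 17% + 8% = 25%. → 25%.
Sum: 24% + 8% + 27% + 25% = 84%.

84%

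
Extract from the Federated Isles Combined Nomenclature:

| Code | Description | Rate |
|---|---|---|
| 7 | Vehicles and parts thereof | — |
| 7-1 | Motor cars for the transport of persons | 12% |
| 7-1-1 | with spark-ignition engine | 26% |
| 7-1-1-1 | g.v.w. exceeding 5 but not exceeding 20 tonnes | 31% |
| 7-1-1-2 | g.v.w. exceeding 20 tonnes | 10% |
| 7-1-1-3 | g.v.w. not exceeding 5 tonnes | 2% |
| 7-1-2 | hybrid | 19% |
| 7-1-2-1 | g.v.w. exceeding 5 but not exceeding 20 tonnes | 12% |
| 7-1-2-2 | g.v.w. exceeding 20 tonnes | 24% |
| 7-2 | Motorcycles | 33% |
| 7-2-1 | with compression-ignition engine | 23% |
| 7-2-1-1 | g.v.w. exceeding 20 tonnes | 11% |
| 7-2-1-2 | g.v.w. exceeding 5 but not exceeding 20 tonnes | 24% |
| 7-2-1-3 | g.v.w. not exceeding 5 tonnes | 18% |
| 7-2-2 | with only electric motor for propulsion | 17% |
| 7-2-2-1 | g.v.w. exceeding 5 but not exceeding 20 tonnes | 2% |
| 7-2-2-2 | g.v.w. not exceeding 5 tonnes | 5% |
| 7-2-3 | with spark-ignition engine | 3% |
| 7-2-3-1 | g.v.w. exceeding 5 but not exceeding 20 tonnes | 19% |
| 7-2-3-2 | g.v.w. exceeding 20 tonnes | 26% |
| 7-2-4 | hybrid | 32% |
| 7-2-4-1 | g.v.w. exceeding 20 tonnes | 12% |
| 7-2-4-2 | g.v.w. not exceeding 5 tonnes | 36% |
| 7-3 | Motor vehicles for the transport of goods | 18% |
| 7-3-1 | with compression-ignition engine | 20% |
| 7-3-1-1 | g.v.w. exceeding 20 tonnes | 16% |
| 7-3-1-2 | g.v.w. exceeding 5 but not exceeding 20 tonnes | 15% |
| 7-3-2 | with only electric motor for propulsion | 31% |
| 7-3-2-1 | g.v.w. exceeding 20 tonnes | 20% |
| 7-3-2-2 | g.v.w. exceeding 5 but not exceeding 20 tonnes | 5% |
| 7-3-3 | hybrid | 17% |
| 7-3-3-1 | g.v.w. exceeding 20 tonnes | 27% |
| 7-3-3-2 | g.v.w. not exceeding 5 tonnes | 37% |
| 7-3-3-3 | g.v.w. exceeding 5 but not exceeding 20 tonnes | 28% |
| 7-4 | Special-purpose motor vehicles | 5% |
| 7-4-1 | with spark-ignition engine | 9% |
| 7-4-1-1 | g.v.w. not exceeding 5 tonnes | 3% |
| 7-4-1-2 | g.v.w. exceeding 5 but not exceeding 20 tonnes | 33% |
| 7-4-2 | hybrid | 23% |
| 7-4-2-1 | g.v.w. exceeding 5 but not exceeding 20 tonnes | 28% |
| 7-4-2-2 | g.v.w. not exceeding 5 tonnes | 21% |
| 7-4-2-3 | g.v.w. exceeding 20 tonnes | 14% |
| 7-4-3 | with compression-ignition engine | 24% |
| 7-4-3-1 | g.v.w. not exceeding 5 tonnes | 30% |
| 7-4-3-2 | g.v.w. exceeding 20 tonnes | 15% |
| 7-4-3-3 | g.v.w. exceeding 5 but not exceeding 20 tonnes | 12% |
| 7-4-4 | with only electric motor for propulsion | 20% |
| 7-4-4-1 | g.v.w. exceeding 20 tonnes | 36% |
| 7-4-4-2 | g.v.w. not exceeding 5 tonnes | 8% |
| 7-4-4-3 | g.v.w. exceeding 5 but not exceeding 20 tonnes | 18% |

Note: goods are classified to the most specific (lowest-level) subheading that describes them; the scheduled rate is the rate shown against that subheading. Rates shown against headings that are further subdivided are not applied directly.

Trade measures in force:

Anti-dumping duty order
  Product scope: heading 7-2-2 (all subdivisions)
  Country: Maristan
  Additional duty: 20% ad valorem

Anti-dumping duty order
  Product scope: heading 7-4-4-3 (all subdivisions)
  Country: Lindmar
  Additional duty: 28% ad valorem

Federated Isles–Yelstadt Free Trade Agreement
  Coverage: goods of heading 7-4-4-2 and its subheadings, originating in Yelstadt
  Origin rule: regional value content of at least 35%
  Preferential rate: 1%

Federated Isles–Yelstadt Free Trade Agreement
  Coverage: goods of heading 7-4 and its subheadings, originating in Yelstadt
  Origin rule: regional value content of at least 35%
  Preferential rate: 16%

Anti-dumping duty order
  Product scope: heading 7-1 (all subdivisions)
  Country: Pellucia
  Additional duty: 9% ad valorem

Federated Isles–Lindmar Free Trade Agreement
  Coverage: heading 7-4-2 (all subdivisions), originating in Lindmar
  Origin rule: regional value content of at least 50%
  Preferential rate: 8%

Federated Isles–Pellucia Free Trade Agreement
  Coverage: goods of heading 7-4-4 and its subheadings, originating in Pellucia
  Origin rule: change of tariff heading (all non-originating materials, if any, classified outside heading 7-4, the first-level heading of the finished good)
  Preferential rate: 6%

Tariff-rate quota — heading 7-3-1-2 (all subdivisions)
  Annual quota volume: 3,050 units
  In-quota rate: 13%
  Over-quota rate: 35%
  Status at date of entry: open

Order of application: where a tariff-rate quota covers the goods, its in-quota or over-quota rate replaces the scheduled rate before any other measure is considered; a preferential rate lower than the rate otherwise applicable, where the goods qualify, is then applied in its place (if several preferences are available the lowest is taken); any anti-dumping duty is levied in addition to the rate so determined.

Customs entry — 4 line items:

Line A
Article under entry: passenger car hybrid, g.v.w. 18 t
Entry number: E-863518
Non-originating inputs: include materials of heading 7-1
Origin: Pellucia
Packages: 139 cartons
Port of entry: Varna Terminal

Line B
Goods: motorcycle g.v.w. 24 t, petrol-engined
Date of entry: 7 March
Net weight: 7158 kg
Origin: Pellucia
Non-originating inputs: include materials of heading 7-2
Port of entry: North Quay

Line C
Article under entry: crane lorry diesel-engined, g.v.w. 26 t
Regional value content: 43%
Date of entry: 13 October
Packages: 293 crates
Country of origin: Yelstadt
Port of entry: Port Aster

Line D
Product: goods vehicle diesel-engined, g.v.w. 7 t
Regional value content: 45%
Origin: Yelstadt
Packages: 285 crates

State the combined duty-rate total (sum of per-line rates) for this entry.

Line A: passenger car → 7-1; hybrid → 7-1-2; g.v.w. 18 t → 7-1-2-1. Scheduled 12%. Pellucia agreement on 7-4-4: 7-1-2-1 not covered; anti-dumping (Pellucia, 7-1): +9%; total 12% + 9% = 21%. → 21%.
Line B: motorcycle → 7-2; petrol-engined → 7-2-3; g.v.w. 24 t → 7-2-3-2. Scheduled 26%. Pellucia agreement on 7-4-4: 7-2-3-2 not covered. → 26%.
Line C: crane lorry → 7-4; diesel-engined → 7-4-3; g.v.w. 26 t → 7-4-3-2. Scheduled 15%. Yelstadt agreement on 7-4-4-2: 7-4-3-2 not covered; Yelstadt agreement on 7-4: RVC ≥ 35% → 16% available; preference 16% not lower than 15% → no reduction. → 15%.
Line D: goods vehicle → 7-3; diesel-engined → 7-3-1; g.v.w. 7 t → 7-3-1-2. Scheduled 15%. quota on 7-3-1-2 open → in-quota 13%; Yelstadt agreement on 7-4-4-2: 7-3-1-2 not covered; Yelstadt agreement on 7-4: 7-3-1-2 not covered. → 13%.
Sum: 21% + 26% + 15% + 13% = 75%.

75%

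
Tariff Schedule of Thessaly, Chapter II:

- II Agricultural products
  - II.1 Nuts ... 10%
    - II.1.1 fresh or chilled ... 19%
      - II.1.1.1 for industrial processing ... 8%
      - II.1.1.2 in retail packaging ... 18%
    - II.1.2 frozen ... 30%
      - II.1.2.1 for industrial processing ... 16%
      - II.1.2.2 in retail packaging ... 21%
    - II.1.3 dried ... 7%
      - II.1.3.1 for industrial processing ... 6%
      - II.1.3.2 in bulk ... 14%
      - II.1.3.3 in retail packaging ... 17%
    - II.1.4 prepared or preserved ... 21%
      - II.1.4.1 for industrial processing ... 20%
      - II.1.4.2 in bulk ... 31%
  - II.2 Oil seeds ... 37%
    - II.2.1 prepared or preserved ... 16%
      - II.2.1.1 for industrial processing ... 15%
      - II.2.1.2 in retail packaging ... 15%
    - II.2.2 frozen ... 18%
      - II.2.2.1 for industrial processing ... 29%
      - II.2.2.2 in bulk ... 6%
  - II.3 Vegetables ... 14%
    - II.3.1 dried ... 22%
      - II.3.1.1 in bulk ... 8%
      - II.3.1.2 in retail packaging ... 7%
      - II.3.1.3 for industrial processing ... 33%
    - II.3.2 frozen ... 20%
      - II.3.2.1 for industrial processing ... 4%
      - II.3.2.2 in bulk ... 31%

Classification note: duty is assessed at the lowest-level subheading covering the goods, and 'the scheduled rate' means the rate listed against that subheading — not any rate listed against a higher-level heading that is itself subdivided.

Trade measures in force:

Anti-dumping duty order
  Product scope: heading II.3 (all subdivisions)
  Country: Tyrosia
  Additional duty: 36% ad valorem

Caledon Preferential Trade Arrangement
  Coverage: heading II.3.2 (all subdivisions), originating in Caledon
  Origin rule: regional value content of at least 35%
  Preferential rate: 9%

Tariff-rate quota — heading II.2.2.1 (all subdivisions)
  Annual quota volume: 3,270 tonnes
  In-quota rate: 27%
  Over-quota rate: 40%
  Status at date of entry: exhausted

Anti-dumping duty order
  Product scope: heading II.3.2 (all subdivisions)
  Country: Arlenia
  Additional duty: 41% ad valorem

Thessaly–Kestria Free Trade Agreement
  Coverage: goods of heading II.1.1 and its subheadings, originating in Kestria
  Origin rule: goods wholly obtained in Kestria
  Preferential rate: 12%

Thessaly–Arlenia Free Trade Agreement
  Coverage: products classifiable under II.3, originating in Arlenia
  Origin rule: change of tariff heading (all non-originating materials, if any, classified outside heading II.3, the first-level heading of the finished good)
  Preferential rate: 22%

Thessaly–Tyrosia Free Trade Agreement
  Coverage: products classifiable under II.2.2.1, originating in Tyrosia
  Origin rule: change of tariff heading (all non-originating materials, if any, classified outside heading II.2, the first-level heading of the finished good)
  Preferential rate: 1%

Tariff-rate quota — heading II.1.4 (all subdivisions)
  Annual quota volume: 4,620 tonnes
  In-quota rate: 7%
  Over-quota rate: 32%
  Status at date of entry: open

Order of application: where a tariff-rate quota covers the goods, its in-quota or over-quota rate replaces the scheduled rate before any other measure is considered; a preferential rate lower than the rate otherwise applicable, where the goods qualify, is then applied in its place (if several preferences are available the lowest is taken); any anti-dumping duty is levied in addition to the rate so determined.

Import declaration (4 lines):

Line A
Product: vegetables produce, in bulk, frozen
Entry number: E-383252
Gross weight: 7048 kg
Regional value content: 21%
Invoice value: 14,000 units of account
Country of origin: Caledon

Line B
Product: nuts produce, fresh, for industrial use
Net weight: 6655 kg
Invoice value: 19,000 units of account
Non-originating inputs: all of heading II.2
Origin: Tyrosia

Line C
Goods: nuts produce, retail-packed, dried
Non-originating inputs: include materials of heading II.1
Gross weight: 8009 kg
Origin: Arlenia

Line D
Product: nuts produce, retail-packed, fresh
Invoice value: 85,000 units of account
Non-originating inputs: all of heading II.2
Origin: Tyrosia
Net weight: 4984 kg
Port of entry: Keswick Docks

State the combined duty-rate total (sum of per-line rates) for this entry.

74%

Line A: vegetables → II.3; frozen → II.3.2; in bulk → II.3.2.2. Scheduled 31%. Caledon agreement on II.3.2: RVC < 35%. → 31%.
Line B: nuts → II.1; fresh → II.1.1; for industrial use → II.1.1.1. Scheduled 8%. Tyrosia agreement on II.2.2.1: II.1.1.1 not covered. → 8%.
Line C: nuts → II.1; dried → II.1.3; retail-packed → II.1.3.3. Scheduled 17%. Arlenia agreement on II.3: II.1.3.3 not covered. → 17%.
Line D: nuts → II.1; fresh → II.1.1; retail-packed → II.1.1.2. Scheduled 18%. Tyrosia agreement on II.2.2.1: II.1.1.2 not covered. → 18%.
Sum: 31% + 8% + 17% + 18% = 74%.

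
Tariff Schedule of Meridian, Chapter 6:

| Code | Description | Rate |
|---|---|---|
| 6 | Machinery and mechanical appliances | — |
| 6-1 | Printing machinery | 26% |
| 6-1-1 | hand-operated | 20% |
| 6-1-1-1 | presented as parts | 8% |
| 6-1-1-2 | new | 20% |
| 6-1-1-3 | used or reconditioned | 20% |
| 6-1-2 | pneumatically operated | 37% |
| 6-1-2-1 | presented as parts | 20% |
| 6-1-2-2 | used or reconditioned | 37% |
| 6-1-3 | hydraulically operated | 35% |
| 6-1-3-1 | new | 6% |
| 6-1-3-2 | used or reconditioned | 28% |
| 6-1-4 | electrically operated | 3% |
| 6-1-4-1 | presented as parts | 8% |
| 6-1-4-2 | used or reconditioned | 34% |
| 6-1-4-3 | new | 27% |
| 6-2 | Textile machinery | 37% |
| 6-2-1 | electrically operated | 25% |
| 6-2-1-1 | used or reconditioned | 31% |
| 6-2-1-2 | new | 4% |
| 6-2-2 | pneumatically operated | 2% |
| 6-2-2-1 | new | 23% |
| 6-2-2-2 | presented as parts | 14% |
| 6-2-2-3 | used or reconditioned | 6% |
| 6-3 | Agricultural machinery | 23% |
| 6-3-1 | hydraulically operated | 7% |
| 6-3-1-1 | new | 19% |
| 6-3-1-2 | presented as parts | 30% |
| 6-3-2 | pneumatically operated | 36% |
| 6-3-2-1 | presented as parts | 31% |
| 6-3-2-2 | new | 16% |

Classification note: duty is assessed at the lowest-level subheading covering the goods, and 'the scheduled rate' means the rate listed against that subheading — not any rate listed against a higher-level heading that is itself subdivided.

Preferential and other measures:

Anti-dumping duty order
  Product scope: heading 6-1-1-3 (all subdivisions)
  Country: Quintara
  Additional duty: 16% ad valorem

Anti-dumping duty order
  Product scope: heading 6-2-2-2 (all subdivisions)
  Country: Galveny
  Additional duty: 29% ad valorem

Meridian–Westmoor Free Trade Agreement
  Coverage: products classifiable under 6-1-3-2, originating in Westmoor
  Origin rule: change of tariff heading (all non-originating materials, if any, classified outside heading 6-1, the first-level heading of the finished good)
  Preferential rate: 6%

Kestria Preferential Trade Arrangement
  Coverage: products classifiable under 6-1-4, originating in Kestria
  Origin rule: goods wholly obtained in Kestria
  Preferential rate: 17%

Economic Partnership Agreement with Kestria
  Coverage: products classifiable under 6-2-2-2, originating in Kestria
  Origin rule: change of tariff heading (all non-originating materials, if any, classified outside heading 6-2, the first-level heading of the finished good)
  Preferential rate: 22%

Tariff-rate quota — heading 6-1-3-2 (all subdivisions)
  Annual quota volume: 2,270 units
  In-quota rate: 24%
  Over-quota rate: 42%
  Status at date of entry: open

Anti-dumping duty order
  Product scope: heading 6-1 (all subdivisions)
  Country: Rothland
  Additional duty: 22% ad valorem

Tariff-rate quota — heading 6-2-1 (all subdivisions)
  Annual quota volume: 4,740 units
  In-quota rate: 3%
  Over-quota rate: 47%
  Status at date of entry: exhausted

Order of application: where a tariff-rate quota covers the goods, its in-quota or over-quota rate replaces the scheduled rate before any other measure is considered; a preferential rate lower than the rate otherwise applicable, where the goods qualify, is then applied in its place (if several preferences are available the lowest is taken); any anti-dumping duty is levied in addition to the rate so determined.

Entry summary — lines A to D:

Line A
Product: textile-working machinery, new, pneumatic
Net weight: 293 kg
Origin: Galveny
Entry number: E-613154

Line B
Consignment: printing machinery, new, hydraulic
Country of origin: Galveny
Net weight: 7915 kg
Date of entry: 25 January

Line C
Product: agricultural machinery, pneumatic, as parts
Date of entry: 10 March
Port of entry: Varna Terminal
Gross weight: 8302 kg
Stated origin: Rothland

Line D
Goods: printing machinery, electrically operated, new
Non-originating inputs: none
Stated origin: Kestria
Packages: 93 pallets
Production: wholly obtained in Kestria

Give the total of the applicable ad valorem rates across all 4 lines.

77%

Line A: textile-working → 6-2; pneumatic → 6-2-2; new → 6-2-2-1. Scheduled 23%. No special measure applies. → 23%.
Line B: printing → 6-1; hydraulic → 6-1-3; new → 6-1-3-1. Scheduled 6%. No special measure applies. → 6%.
Line C: agricultural → 6-3; pneumatic → 6-3-2; as parts → 6-3-2-1. Scheduled 31%. No special measure applies. → 31%.
Line D: printing → 6-1; electrically operated → 6-1-4; new → 6-1-4-3. Scheduled 27%. Kestria agreement on 6-1-4: wholly obtained → 17% available; Kestria agreement on 6-2-2-2: 6-1-4-3 not covered; preferential 17%. → 17%.
Sum: 23% + 6% + 31% + 17% = 77%.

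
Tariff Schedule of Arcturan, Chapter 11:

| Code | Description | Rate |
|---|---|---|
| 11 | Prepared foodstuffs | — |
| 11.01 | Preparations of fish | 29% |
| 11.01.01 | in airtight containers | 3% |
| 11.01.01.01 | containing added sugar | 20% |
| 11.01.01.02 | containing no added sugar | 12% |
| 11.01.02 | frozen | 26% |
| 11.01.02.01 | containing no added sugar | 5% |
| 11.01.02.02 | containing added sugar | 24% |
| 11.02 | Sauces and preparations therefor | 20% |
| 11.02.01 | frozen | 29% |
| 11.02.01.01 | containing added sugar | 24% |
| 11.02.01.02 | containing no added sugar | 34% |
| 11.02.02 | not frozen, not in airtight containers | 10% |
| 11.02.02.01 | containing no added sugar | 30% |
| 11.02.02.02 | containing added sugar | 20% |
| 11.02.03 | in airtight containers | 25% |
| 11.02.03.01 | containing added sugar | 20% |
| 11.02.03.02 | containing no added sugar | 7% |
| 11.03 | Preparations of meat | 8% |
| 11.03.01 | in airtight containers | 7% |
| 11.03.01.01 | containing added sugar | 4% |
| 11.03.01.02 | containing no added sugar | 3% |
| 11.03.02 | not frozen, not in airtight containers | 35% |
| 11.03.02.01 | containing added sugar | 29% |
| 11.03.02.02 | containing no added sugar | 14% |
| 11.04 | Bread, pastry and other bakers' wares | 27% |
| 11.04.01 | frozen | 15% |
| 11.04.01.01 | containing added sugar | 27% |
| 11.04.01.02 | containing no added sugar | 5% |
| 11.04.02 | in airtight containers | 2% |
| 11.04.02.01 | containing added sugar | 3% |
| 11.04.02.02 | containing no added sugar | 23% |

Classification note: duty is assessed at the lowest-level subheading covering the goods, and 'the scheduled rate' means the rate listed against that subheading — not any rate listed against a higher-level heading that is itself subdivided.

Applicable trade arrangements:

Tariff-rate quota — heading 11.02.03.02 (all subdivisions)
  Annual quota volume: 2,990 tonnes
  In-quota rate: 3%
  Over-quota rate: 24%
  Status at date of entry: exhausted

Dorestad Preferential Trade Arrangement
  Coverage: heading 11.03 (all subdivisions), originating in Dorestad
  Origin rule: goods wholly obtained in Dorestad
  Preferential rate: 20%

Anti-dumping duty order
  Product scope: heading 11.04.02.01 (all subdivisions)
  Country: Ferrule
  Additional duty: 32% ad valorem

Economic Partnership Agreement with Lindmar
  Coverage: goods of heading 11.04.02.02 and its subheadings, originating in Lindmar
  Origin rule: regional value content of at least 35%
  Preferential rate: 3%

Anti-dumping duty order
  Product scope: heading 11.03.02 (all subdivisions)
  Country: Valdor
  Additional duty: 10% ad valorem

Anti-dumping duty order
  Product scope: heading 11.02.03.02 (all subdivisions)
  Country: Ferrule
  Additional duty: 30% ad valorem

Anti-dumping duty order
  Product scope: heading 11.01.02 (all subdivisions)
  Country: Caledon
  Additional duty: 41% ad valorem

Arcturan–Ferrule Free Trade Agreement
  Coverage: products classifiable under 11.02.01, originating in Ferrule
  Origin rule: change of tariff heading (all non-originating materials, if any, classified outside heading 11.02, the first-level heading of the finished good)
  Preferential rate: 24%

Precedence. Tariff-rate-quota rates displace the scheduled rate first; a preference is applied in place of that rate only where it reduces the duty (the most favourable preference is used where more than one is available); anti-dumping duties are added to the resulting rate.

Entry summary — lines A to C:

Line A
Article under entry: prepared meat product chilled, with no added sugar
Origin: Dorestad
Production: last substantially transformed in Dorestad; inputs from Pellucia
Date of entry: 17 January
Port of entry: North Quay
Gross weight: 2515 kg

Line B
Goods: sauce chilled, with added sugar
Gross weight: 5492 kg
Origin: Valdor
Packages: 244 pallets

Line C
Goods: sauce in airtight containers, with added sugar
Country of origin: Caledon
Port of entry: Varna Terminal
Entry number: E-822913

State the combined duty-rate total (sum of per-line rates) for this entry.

Line A: prepared meat product → 11.03; chilled → 11.03.02; with no added sugar → 11.03.02.02. Scheduled 14%. Dorestad agreement on 11.03: not wholly obtained. → 14%.
Line B: sauce → 11.02; chilled → 11.02.02; with added sugar → 11.02.02.02. Scheduled 20%. No special measure applies. → 20%.
Line C: sauce → 11.02; in airtight containers → 11.02.03; with added sugar → 11.02.03.01. Scheduled 20%. No special measure applies. → 20%.
Sum: 14% + 20% + 20% = 54%.

54%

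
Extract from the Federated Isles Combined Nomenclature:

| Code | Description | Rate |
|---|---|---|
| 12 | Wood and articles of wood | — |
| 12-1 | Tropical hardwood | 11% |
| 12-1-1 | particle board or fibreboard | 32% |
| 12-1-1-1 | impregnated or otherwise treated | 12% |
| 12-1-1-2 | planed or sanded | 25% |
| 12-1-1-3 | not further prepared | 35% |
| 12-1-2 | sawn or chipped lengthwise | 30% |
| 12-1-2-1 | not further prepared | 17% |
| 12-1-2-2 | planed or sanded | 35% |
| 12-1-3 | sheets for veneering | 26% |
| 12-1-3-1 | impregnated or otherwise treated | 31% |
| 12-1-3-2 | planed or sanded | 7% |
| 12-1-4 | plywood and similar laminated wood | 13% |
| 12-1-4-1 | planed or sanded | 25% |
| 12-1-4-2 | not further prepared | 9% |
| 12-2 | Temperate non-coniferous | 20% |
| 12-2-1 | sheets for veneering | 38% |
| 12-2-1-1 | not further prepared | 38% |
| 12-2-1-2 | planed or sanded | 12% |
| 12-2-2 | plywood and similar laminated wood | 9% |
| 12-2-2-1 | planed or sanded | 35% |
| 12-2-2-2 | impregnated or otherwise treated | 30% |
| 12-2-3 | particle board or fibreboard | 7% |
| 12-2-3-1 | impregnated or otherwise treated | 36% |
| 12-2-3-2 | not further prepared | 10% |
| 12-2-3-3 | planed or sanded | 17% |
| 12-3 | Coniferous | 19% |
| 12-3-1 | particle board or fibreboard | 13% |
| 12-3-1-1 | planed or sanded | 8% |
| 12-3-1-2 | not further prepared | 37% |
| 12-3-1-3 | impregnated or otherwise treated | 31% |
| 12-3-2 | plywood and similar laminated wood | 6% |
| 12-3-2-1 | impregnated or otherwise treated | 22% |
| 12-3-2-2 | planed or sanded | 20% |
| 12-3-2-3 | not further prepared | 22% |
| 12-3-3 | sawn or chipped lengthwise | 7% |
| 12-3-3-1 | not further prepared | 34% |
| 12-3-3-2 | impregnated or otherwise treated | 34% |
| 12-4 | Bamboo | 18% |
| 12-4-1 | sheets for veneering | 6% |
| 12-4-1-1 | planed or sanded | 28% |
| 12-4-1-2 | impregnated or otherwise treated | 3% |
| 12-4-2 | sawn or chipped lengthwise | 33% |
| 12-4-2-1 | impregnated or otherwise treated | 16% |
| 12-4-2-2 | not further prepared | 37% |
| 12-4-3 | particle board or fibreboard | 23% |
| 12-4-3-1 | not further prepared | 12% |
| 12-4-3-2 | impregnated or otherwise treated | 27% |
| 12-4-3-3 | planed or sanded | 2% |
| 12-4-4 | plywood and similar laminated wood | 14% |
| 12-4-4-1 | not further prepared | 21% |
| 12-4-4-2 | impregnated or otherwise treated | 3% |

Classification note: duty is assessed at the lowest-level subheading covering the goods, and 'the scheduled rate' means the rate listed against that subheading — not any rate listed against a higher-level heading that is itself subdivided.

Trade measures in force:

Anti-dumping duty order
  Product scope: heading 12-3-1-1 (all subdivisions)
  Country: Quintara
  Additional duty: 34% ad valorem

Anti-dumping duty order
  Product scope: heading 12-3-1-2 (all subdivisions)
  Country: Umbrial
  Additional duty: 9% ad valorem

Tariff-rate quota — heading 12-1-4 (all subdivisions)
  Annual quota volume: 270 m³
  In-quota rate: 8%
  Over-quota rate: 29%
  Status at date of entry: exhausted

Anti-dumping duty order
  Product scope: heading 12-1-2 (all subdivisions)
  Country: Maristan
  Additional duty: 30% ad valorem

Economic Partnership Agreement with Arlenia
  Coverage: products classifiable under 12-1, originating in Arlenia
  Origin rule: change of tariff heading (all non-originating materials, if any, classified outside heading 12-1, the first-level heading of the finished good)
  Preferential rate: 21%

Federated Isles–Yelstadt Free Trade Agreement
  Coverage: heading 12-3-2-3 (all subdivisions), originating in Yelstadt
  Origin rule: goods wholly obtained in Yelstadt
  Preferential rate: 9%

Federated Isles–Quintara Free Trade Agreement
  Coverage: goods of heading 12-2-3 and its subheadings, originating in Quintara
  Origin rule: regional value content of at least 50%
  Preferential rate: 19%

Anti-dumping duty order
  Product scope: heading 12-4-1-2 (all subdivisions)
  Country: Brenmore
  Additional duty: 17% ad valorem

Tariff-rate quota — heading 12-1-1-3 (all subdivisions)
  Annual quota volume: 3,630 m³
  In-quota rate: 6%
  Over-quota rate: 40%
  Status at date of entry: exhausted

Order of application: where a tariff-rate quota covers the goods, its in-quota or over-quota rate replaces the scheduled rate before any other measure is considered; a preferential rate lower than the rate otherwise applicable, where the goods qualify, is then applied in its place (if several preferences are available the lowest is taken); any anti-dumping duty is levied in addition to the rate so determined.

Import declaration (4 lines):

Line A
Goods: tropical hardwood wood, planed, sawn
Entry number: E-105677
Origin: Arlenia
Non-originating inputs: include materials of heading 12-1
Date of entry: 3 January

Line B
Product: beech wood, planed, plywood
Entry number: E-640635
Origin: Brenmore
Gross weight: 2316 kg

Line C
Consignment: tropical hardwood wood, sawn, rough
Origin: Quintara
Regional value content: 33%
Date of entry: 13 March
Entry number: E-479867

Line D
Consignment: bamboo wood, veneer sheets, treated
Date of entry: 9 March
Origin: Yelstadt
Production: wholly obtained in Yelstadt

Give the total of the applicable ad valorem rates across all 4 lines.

Line A: tropical hardwood → 12-1; sawn → 12-1-2; planed → 12-1-2-2. Scheduled 35%. Arlenia agreement on 12-1: CTH not met. → 35%.
Line B: beech → 12-2; plywood → 12-2-2; planed → 12-2-2-1. Scheduled 35%. No special measure applies. → 35%.
Line C: tropical hardwood → 12-1; sawn → 12-1-2; rough → 12-1-2-1. Scheduled 17%. Quintara agreement on 12-2-3: 12-1-2-1 not covered. → 17%.
Line D: bamboo → 12-4; veneer sheets → 12-4-1; treated → 12-4-1-2. Scheduled 3%. Yelstadt agreement on 12-3-2-3: 12-4-1-2 not covered. → 3%.
Sum: 35% + 35% + 17% + 3% = 90%.

90%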